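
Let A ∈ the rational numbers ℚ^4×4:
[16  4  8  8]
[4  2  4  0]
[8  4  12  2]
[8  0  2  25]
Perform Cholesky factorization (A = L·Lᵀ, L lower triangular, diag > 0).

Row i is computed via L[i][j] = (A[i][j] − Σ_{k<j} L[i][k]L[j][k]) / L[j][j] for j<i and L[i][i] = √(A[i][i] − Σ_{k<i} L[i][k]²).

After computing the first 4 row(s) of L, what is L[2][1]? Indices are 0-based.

L[2][1] = 2

Step 1: L[0][0] = √(16) = 4.
  L[1][0] = (4) / L[0][0] = 1.
Step 2: L[1][1] = √(1) = 1.
  L[2][0] = (8) / L[0][0] = 2.
  L[2][1] = (2) / L[1][1] = 2.
Step 3: L[2][2] = √(4) = 2.
  L[3][0] = (8) / L[0][0] = 2.
  L[3][1] = (-2) / L[1][1] = -2.
  L[3][2] = (2) / L[2][2] = 1.
Step 4: L[3][3] = √(16) = 4.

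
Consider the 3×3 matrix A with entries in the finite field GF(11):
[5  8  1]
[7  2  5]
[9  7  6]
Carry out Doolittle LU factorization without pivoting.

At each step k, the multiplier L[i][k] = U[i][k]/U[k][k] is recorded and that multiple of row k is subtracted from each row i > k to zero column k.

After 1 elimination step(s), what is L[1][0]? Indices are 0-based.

L[1][0] = 8

k=0: U[0][0]=5
  eliminate (1,0): mult=8, new row 1: (0, 4, 8); set L[1][0]=8
  eliminate (2,0): mult=4, new row 2: (0, 8, 2); set L[2][0]=4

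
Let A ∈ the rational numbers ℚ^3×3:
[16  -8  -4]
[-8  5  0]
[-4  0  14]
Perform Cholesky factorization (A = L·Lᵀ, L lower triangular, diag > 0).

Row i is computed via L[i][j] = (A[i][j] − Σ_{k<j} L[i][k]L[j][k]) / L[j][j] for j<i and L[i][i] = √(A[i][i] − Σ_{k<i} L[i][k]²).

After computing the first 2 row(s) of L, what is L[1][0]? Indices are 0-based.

Step 1: L[0][0] = √(16) = 4.
  L[1][0] = (-8) / L[0][0] = -2.
Step 2: L[1][1] = √(1) = 1.

L[1][0] = -2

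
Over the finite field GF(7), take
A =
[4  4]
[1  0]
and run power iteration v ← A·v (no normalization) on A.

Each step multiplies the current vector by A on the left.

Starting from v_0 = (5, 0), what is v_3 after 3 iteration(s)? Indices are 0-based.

v_3 = (4, 2)

v_0 = (5, 0).
v_1 = A·v_0 = (6, 5).
v_2 = A·v_1 = (2, 6).
v_3 = A·v_2 = (4, 2).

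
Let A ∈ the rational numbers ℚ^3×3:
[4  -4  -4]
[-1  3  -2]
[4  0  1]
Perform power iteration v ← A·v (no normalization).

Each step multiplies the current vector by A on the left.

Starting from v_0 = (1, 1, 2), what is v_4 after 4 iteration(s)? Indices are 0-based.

v_4 = (400, 694, -410)

v_0 = (1, 1, 2).
v_1 = A·v_0 = (-8, -2, 6).
v_2 = A·v_1 = (-48, -10, -26).
v_3 = A·v_2 = (-48, 70, -218).
v_4 = A·v_3 = (400, 694, -410).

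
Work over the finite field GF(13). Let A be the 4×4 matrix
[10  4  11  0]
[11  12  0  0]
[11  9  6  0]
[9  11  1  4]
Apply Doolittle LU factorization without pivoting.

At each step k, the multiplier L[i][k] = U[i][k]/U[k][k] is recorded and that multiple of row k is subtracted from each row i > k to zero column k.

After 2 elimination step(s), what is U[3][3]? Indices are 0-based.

Step 1: pivot at (0,0) is 10.
  row1 ← row1 − (5)·row0  ⇒  L[1][0]=5, U row1=(0, 5, 10, 0)
  row2 ← row2 − (5)·row0  ⇒  L[2][0]=5, U row2=(0, 2, 3, 0)
  row3 ← row3 − (10)·row0  ⇒  L[3][0]=10, U row3=(0, 10, 8, 4)
Step 2: pivot at (1,1) is 5.
  row2 ← row2 − (3)·row1  ⇒  L[2][1]=3, U row2=(0, 0, 12, 0)
  row3 ← row3 − (2)·row1  ⇒  L[3][1]=2, U row3=(0, 0, 1, 4)

U[3][3] = 4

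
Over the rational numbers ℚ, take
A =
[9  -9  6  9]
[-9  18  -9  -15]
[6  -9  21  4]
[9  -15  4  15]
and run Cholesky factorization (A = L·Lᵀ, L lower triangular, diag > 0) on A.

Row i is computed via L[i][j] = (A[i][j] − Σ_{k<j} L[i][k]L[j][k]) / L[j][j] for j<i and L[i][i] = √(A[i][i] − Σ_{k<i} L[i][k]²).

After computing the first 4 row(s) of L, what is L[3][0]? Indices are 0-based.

L[3][0] = 3

Step 1: L[0][0] = √(9) = 3.
  L[1][0] = (-9) / L[0][0] = -3.
Step 2: L[1][1] = √(9) = 3.
  L[2][0] = (6) / L[0][0] = 2.
  L[2][1] = (-3) / L[1][1] = -1.
Step 3: L[2][2] = √(16) = 4.
  L[3][0] = (9) / L[0][0] = 3.
  L[3][1] = (-6) / L[1][1] = -2.
  L[3][2] = (-4) / L[2][2] = -1.
Step 4: L[3][3] = √(1) = 1.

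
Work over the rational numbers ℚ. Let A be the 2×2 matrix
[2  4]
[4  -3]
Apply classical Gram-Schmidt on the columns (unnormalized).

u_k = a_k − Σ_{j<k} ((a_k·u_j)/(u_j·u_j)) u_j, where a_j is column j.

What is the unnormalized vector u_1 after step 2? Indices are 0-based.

Step 1: u_0 = a_0 = (2, 4).
Step 2: u_1 = a_1 − (-1/5)·u_0 = (22/5, -11/5).

u_1 = (22/5, -11/5)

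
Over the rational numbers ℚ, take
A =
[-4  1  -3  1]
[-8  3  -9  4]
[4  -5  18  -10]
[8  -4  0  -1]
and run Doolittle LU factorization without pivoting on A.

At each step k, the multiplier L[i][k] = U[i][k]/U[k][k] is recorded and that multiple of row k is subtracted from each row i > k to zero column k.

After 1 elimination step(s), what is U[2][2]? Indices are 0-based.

U[2][2] = 15

Step 1: pivot at (0,0) is -4.
  row1 ← row1 − (2)·row0  ⇒  L[1][0]=2, U row1=(0, 1, -3, 2)
  row2 ← row2 − (-1)·row0  ⇒  L[2][0]=-1, U row2=(0, -4, 15, -9)
  row3 ← row3 − (-2)·row0  ⇒  L[3][0]=-2, U row3=(0, -2, -6, 1)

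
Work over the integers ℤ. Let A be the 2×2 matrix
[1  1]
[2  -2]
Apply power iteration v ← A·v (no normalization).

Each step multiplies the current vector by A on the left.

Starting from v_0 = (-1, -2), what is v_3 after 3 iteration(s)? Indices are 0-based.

v_3 = (-11, 18)

v_0 = (-1, -2).
v_1 = A·v_0 = (-3, 2).
v_2 = A·v_1 = (-1, -10).
v_3 = A·v_2 = (-11, 18).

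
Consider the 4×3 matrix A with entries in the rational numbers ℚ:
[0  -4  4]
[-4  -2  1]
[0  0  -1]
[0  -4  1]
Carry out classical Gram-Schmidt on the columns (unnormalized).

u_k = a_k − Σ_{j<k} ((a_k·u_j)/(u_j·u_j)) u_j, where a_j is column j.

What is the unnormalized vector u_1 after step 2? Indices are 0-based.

Step 1: u_0 = a_0 = (0, -4, 0, 0).
Step 2: u_1 = a_1 − (1/2)·u_0 = (-4, 0, 0, -4).

u_1 = (-4, 0, 0, -4)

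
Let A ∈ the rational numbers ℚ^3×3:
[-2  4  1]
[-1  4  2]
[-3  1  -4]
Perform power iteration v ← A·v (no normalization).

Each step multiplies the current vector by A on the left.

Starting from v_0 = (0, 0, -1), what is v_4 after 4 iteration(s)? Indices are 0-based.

v_4 = (-15, 45, -271)

v_0 = (0, 0, -1).
v_1 = A·v_0 = (-1, -2, 4).
v_2 = A·v_1 = (-2, 1, -15).
v_3 = A·v_2 = (-7, -24, 67).
v_4 = A·v_3 = (-15, 45, -271).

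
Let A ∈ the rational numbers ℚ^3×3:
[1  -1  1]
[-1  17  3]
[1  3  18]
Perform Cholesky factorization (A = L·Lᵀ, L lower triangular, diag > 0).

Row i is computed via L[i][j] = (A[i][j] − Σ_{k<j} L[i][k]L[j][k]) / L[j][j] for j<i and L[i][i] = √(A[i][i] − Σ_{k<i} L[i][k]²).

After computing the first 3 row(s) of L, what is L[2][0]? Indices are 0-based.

L[2][0] = 1

Step 1: L[0][0] = √(1) = 1.
  L[1][0] = (-1) / L[0][0] = -1.
Step 2: L[1][1] = √(16) = 4.
  L[2][0] = (1) / L[0][0] = 1.
  L[2][1] = (4) / L[1][1] = 1.
Step 3: L[2][2] = √(16) = 4.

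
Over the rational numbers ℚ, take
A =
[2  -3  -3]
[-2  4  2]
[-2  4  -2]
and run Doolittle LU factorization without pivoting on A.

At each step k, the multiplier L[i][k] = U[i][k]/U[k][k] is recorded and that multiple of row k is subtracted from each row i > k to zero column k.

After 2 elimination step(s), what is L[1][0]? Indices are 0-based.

k=0: U[0][0]=2
  eliminate (1,0): mult=-1, new row 1: (0, 1, -1); set L[1][0]=-1
  eliminate (2,0): mult=-1, new row 2: (0, 1, -5); set L[2][0]=-1
k=1: U[1][1]=1
  eliminate (2,1): mult=1, new row 2: (0, 0, -4); set L[2][1]=1

L[1][0] = -1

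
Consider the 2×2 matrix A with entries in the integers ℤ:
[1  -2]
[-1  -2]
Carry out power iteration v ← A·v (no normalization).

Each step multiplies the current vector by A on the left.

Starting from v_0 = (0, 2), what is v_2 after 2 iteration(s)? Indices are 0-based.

v_2 = (4, 12)

v_0 = (0, 2).
v_1 = A·v_0 = (-4, -4).
v_2 = A·v_1 = (4, 12).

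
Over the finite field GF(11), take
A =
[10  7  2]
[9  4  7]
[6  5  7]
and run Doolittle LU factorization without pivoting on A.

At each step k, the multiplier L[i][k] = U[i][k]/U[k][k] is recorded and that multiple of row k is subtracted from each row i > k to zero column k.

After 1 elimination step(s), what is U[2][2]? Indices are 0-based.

k=0: U[0][0]=10
  eliminate (1,0): mult=2, new row 1: (0, 1, 3); set L[1][0]=2
  eliminate (2,0): mult=5, new row 2: (0, 3, 8); set L[2][0]=5

U[2][2] = 8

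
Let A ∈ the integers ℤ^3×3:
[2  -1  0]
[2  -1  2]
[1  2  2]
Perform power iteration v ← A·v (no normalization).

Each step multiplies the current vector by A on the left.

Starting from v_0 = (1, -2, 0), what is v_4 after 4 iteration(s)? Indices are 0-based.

v_4 = (-2, 22, 78)

v_0 = (1, -2, 0).
v_1 = A·v_0 = (4, 4, -3).
v_2 = A·v_1 = (4, -2, 6).
v_3 = A·v_2 = (10, 22, 12).
v_4 = A·v_3 = (-2, 22, 78).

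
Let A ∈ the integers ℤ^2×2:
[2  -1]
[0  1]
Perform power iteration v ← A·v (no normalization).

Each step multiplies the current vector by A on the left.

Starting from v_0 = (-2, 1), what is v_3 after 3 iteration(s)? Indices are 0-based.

v_3 = (-23, 1)

v_0 = (-2, 1).
v_1 = A·v_0 = (-5, 1).
v_2 = A·v_1 = (-11, 1).
v_3 = A·v_2 = (-23, 1).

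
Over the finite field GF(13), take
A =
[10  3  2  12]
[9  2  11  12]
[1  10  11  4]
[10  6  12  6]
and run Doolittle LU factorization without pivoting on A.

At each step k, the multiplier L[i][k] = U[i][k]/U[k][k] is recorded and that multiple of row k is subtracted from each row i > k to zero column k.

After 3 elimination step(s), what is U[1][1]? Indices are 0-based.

U[1][1] = 11

[col 0] pivot 10
  R1 -= 10*R0 → (0, 11, 4, 9)  (L[1][0] := 10)
  R2 -= 4*R0 → (0, 11, 3, 8)  (L[2][0] := 4)
  R3 -= 1*R0 → (0, 3, 10, 7)  (L[3][0] := 1)
[col 1] pivot 11
  R2 -= 1*R1 → (0, 0, 12, 12)  (L[2][1] := 1)
  R3 -= 5*R1 → (0, 0, 3, 1)  (L[3][1] := 5)
[col 2] pivot 12
  R3 -= 10*R2 → (0, 0, 0, 11)  (L[3][2] := 10)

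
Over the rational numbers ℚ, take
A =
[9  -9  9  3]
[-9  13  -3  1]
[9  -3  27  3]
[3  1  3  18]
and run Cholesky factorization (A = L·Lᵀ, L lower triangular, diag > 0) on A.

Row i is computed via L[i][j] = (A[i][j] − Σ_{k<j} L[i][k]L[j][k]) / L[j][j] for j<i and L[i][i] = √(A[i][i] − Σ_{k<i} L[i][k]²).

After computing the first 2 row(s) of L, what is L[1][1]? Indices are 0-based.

Step 1: L[0][0] = √(9) = 3.
  L[1][0] = (-9) / L[0][0] = -3.
Step 2: L[1][1] = √(4) = 2.

L[1][1] = 2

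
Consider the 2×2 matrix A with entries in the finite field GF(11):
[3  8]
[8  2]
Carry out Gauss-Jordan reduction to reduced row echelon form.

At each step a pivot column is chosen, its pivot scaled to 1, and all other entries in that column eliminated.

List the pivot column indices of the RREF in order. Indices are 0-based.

pivot columns: 0, 1

pivot(0,0)=3: scale R0 → (1, 10)
  clear (1,0): R1 −= (8)R0 → (0, 10)
pivot(1,1)=10: scale R1 → (0, 1)
  clear (0,1): R0 −= (10)R1 → (1, 0)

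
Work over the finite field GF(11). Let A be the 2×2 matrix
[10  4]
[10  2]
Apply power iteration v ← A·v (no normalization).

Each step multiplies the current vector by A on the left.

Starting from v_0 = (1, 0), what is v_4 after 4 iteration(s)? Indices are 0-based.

v_0 = (1, 0).
v_1 = A·v_0 = (10, 10).
v_2 = A·v_1 = (8, 10).
v_3 = A·v_2 = (10, 1).
v_4 = A·v_3 = (5, 3).

v_4 = (5, 3)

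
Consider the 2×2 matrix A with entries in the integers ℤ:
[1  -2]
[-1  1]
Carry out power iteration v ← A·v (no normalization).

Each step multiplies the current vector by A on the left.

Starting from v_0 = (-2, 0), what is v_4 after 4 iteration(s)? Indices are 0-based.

v_4 = (-34, 24)

v_0 = (-2, 0).
v_1 = A·v_0 = (-2, 2).
v_2 = A·v_1 = (-6, 4).
v_3 = A·v_2 = (-14, 10).
v_4 = A·v_3 = (-34, 24).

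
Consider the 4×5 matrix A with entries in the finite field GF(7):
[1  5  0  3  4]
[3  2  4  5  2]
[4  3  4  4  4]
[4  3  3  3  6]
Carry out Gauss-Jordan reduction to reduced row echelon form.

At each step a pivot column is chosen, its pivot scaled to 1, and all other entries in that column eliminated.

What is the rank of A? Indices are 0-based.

step 1: normalize row 0 (÷1) = (1, 5, 0, 3, 4)
  row 1: subtract 3×row0 = (0, 1, 4, 3, 4)
  row 2: subtract 4×row0 = (0, 4, 4, 6, 2)
  row 3: subtract 4×row0 = (0, 4, 3, 5, 4)
step 2: normalize row 1 (÷1) = (0, 1, 4, 3, 4)
  row 0: subtract 5×row1 = (1, 0, 1, 2, 5)
  row 2: subtract 4×row1 = (0, 0, 2, 1, 0)
  row 3: subtract 4×row1 = (0, 0, 1, 0, 2)
step 3: normalize row 2 (÷2) = (0, 0, 1, 4, 0)
  row 0: subtract 1×row2 = (1, 0, 0, 5, 5)
  row 1: subtract 4×row2 = (0, 1, 0, 1, 4)
  row 3: subtract 1×row2 = (0, 0, 0, 3, 2)
step 4: normalize row 3 (÷3) = (0, 0, 0, 1, 3)
  row 0: subtract 5×row3 = (1, 0, 0, 0, 4)
  row 1: subtract 1×row3 = (0, 1, 0, 0, 1)
  row 2: subtract 4×row3 = (0, 0, 1, 0, 2)

rank = 4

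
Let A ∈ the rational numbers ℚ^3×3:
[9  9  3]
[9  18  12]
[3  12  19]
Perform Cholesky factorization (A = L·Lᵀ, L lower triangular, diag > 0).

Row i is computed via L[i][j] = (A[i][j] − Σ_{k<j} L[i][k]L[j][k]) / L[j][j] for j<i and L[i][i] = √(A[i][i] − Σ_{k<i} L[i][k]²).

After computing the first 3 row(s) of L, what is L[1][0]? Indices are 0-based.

Step 1: L[0][0] = √(9) = 3.
  L[1][0] = (9) / L[0][0] = 3.
Step 2: L[1][1] = √(9) = 3.
  L[2][0] = (3) / L[0][0] = 1.
  L[2][1] = (9) / L[1][1] = 3.
Step 3: L[2][2] = √(9) = 3.

L[1][0] = 3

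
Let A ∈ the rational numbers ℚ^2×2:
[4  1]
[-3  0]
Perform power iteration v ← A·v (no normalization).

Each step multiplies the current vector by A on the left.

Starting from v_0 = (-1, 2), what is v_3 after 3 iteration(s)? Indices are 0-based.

v_0 = (-1, 2).
v_1 = A·v_0 = (-2, 3).
v_2 = A·v_1 = (-5, 6).
v_3 = A·v_2 = (-14, 15).

v_3 = (-14, 15)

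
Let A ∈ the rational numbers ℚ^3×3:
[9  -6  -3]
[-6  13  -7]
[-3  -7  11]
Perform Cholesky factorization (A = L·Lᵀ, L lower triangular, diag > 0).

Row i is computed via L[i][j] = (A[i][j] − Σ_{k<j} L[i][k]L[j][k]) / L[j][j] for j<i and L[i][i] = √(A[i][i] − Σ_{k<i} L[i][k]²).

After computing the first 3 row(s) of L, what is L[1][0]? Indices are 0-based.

Step 1: L[0][0] = √(9) = 3.
  L[1][0] = (-6) / L[0][0] = -2.
Step 2: L[1][1] = √(9) = 3.
  L[2][0] = (-3) / L[0][0] = -1.
  L[2][1] = (-9) / L[1][1] = -3.
Step 3: L[2][2] = √(1) = 1.

L[1][0] = -2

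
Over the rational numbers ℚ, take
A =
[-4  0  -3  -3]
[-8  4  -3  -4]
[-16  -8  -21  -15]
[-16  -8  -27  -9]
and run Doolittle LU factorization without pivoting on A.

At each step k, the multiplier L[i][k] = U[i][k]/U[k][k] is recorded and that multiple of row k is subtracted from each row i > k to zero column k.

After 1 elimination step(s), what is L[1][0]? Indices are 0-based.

L[1][0] = 2

[col 0] pivot -4
  R1 -= 2*R0 → (0, 4, 3, 2)  (L[1][0] := 2)
  R2 -= 4*R0 → (0, -8, -9, -3)  (L[2][0] := 4)
  R3 -= 4*R0 → (0, -8, -15, 3)  (L[3][0] := 4)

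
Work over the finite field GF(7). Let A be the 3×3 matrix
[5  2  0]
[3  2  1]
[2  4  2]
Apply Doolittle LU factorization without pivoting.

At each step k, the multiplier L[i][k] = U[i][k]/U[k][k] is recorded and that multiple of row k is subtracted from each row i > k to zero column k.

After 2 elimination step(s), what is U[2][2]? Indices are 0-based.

k=0: U[0][0]=5
  eliminate (1,0): mult=2, new row 1: (0, 5, 1); set L[1][0]=2
  eliminate (2,0): mult=6, new row 2: (0, 6, 2); set L[2][0]=6
k=1: U[1][1]=5
  eliminate (2,1): mult=4, new row 2: (0, 0, 5); set L[2][1]=4

U[2][2] = 5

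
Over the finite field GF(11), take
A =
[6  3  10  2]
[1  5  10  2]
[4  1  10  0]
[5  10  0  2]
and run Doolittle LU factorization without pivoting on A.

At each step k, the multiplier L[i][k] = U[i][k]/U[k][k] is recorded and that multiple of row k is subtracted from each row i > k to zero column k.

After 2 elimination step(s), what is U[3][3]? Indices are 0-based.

[col 0] pivot 6
  R1 -= 2*R0 → (0, 10, 1, 9)  (L[1][0] := 2)
  R2 -= 8*R0 → (0, 10, 7, 6)  (L[2][0] := 8)
  R3 -= 10*R0 → (0, 2, 10, 4)  (L[3][0] := 10)
[col 1] pivot 10
  R2 -= 1*R1 → (0, 0, 6, 8)  (L[2][1] := 1)
  R3 -= 9*R1 → (0, 0, 1, 0)  (L[3][1] := 9)

U[3][3] = 0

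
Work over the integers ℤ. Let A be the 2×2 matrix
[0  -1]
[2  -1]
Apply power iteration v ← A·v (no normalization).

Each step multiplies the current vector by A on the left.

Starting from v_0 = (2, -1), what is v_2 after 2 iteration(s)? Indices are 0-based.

v_0 = (2, -1).
v_1 = A·v_0 = (1, 5).
v_2 = A·v_1 = (-5, -3).

v_2 = (-5, -3)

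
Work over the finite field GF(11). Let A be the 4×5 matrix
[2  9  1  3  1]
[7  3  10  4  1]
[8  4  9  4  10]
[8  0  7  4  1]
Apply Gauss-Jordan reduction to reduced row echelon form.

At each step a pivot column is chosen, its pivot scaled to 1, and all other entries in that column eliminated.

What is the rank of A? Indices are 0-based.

rank = 4

[1] R0 /= 2  ⇒  (1, 10, 6, 7, 6)
     R1 -= 7·R0  ⇒  (0, 10, 1, 10, 3)
     R2 -= 8·R0  ⇒  (0, 1, 5, 3, 6)
     R3 -= 8·R0  ⇒  (0, 8, 3, 3, 8)
[2] R1 /= 10  ⇒  (0, 1, 10, 1, 8)
     R0 -= 10·R1  ⇒  (1, 0, 5, 8, 3)
     R2 -= 1·R1  ⇒  (0, 0, 6, 2, 9)
     R3 -= 8·R1  ⇒  (0, 0, 0, 6, 10)
[3] R2 /= 6  ⇒  (0, 0, 1, 4, 7)
     R0 -= 5·R2  ⇒  (1, 0, 0, 10, 1)
     R1 -= 10·R2  ⇒  (0, 1, 0, 5, 4)
[4] R3 /= 6  ⇒  (0, 0, 0, 1, 9)
     R0 -= 10·R3  ⇒  (1, 0, 0, 0, 10)
     R1 -= 5·R3  ⇒  (0, 1, 0, 0, 3)
     R2 -= 4·R3  ⇒  (0, 0, 1, 0, 4)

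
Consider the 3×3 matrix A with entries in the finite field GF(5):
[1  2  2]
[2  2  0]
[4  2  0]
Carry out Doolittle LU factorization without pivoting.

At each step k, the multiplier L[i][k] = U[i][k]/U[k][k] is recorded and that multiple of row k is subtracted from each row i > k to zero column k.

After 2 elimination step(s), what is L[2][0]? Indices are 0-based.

L[2][0] = 4

Step 1: pivot at (0,0) is 1.
  row1 ← row1 − (2)·row0  ⇒  L[1][0]=2, U row1=(0, 3, 1)
  row2 ← row2 − (4)·row0  ⇒  L[2][0]=4, U row2=(0, 4, 2)
Step 2: pivot at (1,1) is 3.
  row2 ← row2 − (3)·row1  ⇒  L[2][1]=3, U row2=(0, 0, 4)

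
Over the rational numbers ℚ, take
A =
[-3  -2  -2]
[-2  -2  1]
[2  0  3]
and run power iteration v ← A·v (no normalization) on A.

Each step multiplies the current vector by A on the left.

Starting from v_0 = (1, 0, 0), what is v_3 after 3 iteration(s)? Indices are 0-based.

v_0 = (1, 0, 0).
v_1 = A·v_0 = (-3, -2, 2).
v_2 = A·v_1 = (9, 12, 0).
v_3 = A·v_2 = (-51, -42, 18).

v_3 = (-51, -42, 18)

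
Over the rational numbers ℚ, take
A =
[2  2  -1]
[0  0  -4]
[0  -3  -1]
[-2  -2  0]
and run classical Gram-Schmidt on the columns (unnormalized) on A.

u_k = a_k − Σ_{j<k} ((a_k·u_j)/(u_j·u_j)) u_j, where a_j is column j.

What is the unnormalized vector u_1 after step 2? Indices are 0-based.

Step 1: u_0 = a_0 = (2, 0, 0, -2).
Step 2: u_1 = a_1 − (1)·u_0 = (0, 0, -3, 0).

u_1 = (0, 0, -3, 0)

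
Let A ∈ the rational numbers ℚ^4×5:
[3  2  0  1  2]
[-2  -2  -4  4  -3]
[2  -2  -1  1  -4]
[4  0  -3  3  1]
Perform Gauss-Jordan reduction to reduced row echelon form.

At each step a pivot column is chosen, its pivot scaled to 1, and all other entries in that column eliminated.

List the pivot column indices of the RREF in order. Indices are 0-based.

[1] R0 /= 3  ⇒  (1, 2/3, 0, 1/3, 2/3)
     R1 -= -2·R0  ⇒  (0, -2/3, -4, 14/3, -5/3)
     R2 -= 2·R0  ⇒  (0, -10/3, -1, 1/3, -16/3)
     R3 -= 4·R0  ⇒  (0, -8/3, -3, 5/3, -5/3)
[2] R1 /= -2/3  ⇒  (0, 1, 6, -7, 5/2)
     R0 -= 2/3·R1  ⇒  (1, 0, -4, 5, -1)
     R2 -= -10/3·R1  ⇒  (0, 0, 19, -23, 3)
     R3 -= -8/3·R1  ⇒  (0, 0, 13, -17, 5)
[3] R2 /= 19  ⇒  (0, 0, 1, -23/19, 3/19)
     R0 -= -4·R2  ⇒  (1, 0, 0, 3/19, -7/19)
     R1 -= 6·R2  ⇒  (0, 1, 0, 5/19, 59/38)
     R3 -= 13·R2  ⇒  (0, 0, 0, -24/19, 56/19)
[4] R3 /= -24/19  ⇒  (0, 0, 0, 1, -7/3)
     R0 -= 3/19·R3  ⇒  (1, 0, 0, 0, 0)
     R1 -= 5/19·R3  ⇒  (0, 1, 0, 0, 13/6)
     R2 -= -23/19·R3  ⇒  (0, 0, 1, 0, -8/3)

pivot columns: 0, 1, 2, 3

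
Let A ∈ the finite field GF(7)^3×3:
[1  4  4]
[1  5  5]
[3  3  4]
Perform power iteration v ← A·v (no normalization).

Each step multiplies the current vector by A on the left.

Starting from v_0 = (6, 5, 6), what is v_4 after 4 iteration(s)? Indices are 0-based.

v_4 = (6, 6, 1)

v_0 = (6, 5, 6).
v_1 = A·v_0 = (1, 5, 1).
v_2 = A·v_1 = (4, 3, 1).
v_3 = A·v_2 = (6, 3, 4).
v_4 = A·v_3 = (6, 6, 1).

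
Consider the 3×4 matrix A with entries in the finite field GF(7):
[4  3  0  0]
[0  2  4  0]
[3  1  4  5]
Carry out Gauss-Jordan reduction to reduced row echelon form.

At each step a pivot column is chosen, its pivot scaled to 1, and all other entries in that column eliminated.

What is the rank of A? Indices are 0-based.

step 1: normalize row 0 (÷4) = (1, 6, 0, 0)
  row 2: subtract 3×row0 = (0, 4, 4, 5)
step 2: normalize row 1 (÷2) = (0, 1, 2, 0)
  row 0: subtract 6×row1 = (1, 0, 2, 0)
  row 2: subtract 4×row1 = (0, 0, 3, 5)
step 3: normalize row 2 (÷3) = (0, 0, 1, 4)
  row 0: subtract 2×row2 = (1, 0, 0, 6)
  row 1: subtract 2×row2 = (0, 1, 0, 6)

rank = 3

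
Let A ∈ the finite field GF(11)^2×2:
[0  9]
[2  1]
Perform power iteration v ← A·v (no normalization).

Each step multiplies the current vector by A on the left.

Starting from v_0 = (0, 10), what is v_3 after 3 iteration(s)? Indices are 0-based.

v_3 = (5, 7)

v_0 = (0, 10).
v_1 = A·v_0 = (2, 10).
v_2 = A·v_1 = (2, 3).
v_3 = A·v_2 = (5, 7).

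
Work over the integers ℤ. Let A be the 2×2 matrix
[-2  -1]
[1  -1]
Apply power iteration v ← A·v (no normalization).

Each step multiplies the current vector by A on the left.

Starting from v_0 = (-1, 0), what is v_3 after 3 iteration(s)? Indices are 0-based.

v_3 = (3, -6)

v_0 = (-1, 0).
v_1 = A·v_0 = (2, -1).
v_2 = A·v_1 = (-3, 3).
v_3 = A·v_2 = (3, -6).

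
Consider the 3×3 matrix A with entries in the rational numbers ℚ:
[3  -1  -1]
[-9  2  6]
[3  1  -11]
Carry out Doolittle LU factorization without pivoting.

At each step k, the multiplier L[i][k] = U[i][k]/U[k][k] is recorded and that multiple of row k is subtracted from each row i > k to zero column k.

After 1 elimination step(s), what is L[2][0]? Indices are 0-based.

k=0: U[0][0]=3
  eliminate (1,0): mult=-3, new row 1: (0, -1, 3); set L[1][0]=-3
  eliminate (2,0): mult=1, new row 2: (0, 2, -10); set L[2][0]=1

L[2][0] = 1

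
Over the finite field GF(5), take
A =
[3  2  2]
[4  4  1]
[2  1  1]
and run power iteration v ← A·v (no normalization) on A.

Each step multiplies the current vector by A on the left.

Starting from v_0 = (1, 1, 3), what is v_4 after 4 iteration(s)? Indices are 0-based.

v_4 = (1, 2, 4)

v_0 = (1, 1, 3).
v_1 = A·v_0 = (1, 1, 1).
v_2 = A·v_1 = (2, 4, 4).
v_3 = A·v_2 = (2, 3, 2).
v_4 = A·v_3 = (1, 2, 4).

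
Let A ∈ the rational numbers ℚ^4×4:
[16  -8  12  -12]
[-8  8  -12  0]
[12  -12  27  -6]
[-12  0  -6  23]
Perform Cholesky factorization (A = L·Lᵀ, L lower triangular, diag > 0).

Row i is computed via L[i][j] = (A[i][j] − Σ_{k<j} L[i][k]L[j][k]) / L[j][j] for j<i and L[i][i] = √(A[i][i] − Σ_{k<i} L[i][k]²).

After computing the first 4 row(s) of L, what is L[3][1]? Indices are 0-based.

Step 1: L[0][0] = √(16) = 4.
  L[1][0] = (-8) / L[0][0] = -2.
Step 2: L[1][1] = √(4) = 2.
  L[2][0] = (12) / L[0][0] = 3.
  L[2][1] = (-6) / L[1][1] = -3.
Step 3: L[2][2] = √(9) = 3.
  L[3][0] = (-12) / L[0][0] = -3.
  L[3][1] = (-6) / L[1][1] = -3.
  L[3][2] = (-6) / L[2][2] = -2.
Step 4: L[3][3] = √(1) = 1.

L[3][1] = -3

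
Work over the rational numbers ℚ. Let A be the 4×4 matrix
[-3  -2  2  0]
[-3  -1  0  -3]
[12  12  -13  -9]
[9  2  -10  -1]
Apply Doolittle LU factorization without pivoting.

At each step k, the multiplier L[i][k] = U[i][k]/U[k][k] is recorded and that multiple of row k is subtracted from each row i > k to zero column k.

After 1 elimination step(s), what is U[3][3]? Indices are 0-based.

k=0: U[0][0]=-3
  eliminate (1,0): mult=1, new row 1: (0, 1, -2, -3); set L[1][0]=1
  eliminate (2,0): mult=-4, new row 2: (0, 4, -5, -9); set L[2][0]=-4
  eliminate (3,0): mult=-3, new row 3: (0, -4, -4, -1); set L[3][0]=-3

U[3][3] = -1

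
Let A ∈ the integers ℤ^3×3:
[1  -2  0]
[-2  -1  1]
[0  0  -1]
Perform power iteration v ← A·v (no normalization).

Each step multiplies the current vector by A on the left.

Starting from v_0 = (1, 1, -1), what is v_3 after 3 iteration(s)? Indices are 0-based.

v_0 = (1, 1, -1).
v_1 = A·v_0 = (-1, -4, 1).
v_2 = A·v_1 = (7, 7, -1).
v_3 = A·v_2 = (-7, -22, 1).

v_3 = (-7, -22, 1)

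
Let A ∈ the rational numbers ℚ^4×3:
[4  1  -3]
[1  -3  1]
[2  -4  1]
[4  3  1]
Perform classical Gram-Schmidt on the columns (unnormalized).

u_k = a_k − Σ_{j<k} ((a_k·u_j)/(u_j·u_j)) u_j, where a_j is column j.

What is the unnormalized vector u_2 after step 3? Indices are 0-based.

Step 1: u_0 = a_0 = (4, 1, 2, 4).
Step 2: u_1 = a_1 − (5/37)·u_0 = (17/37, -116/37, -158/37, 91/37).
Step 3: u_2 = a_2 − (-5/37)·u_0 − (-117/635)·u_1 = (-1508/635, 354/635, 307/635, 1266/635).

u_2 = (-1508/635, 354/635, 307/635, 1266/635)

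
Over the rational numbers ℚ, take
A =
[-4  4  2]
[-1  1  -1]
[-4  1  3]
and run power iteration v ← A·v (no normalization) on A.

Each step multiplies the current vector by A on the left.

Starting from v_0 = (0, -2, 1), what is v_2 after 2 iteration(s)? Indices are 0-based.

v_2 = (14, 2, 24)

v_0 = (0, -2, 1).
v_1 = A·v_0 = (-6, -3, 1).
v_2 = A·v_1 = (14, 2, 24).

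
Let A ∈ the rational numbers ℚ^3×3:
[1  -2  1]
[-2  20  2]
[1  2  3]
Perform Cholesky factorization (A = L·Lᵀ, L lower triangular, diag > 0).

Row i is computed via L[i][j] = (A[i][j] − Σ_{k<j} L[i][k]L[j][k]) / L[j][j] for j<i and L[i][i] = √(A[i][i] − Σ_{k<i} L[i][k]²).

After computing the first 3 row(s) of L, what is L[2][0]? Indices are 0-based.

L[2][0] = 1

Step 1: L[0][0] = √(1) = 1.
  L[1][0] = (-2) / L[0][0] = -2.
Step 2: L[1][1] = √(16) = 4.
  L[2][0] = (1) / L[0][0] = 1.
  L[2][1] = (4) / L[1][1] = 1.
Step 3: L[2][2] = √(1) = 1.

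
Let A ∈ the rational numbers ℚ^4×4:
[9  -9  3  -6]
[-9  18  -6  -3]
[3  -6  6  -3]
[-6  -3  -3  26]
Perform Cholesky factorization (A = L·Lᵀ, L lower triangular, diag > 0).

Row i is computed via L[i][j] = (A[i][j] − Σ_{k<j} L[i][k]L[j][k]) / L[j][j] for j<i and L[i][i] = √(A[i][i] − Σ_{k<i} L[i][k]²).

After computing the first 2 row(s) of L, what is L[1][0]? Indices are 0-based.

Step 1: L[0][0] = √(9) = 3.
  L[1][0] = (-9) / L[0][0] = -3.
Step 2: L[1][1] = √(9) = 3.

L[1][0] = -3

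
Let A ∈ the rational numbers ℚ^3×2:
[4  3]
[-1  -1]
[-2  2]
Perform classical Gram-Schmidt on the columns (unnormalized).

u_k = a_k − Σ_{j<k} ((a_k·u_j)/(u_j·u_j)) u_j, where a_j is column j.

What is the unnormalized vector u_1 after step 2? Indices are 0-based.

Step 1: u_0 = a_0 = (4, -1, -2).
Step 2: u_1 = a_1 − (3/7)·u_0 = (9/7, -4/7, 20/7).

u_1 = (9/7, -4/7, 20/7)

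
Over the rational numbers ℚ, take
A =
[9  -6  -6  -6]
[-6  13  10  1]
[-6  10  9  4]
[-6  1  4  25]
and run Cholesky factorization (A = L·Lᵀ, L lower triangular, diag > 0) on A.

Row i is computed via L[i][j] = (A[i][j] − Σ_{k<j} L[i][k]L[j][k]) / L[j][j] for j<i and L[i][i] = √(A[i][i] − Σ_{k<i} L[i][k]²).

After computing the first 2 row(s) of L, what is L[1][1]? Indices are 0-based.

Step 1: L[0][0] = √(9) = 3.
  L[1][0] = (-6) / L[0][0] = -2.
Step 2: L[1][1] = √(9) = 3.

L[1][1] = 3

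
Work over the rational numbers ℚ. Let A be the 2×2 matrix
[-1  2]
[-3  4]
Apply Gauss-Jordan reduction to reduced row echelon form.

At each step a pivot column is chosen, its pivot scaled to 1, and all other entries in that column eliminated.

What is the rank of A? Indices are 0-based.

rank = 2

pivot(0,0)=-1: scale R0 → (1, -2)
  clear (1,0): R1 −= (-3)R0 → (0, -2)
pivot(1,1)=-2: scale R1 → (0, 1)
  clear (0,1): R0 −= (-2)R1 → (1, 0)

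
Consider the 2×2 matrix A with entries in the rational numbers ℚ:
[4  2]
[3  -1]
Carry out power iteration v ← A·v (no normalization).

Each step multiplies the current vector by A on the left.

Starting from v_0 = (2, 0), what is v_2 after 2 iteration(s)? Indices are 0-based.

v_2 = (44, 18)

v_0 = (2, 0).
v_1 = A·v_0 = (8, 6).
v_2 = A·v_1 = (44, 18).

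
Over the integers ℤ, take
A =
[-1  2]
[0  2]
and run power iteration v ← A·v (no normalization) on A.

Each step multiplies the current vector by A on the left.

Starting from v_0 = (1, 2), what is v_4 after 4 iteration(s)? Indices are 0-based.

v_0 = (1, 2).
v_1 = A·v_0 = (3, 4).
v_2 = A·v_1 = (5, 8).
v_3 = A·v_2 = (11, 16).
v_4 = A·v_3 = (21, 32).

v_4 = (21, 32)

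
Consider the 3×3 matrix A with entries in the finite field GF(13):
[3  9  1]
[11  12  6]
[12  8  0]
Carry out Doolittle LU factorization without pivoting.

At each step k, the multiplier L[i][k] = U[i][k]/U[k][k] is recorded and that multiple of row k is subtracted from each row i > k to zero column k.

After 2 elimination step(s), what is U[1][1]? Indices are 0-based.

U[1][1] = 5

k=0: U[0][0]=3
  eliminate (1,0): mult=8, new row 1: (0, 5, 11); set L[1][0]=8
  eliminate (2,0): mult=4, new row 2: (0, 11, 9); set L[2][0]=4
k=1: U[1][1]=5
  eliminate (2,1): mult=10, new row 2: (0, 0, 3); set L[2][1]=10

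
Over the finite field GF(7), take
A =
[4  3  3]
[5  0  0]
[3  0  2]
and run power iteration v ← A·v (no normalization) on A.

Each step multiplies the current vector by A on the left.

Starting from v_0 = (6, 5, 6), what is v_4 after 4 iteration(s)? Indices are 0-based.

v_0 = (6, 5, 6).
v_1 = A·v_0 = (1, 2, 2).
v_2 = A·v_1 = (2, 5, 0).
v_3 = A·v_2 = (2, 3, 6).
v_4 = A·v_3 = (0, 3, 4).

v_4 = (0, 3, 4)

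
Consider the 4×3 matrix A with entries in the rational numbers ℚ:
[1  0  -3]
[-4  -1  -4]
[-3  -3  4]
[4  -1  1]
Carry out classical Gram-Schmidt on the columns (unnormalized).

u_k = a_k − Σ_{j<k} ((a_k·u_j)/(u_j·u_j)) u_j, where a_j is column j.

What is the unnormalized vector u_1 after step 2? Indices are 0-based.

u_1 = (-3/14, -1/7, -33/14, -13/7)

Step 1: u_0 = a_0 = (1, -4, -3, 4).
Step 2: u_1 = a_1 − (3/14)·u_0 = (-3/14, -1/7, -33/14, -13/7).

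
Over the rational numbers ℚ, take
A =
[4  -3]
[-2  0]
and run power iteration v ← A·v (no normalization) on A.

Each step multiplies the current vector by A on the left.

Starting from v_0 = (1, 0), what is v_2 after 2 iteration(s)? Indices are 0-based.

v_2 = (22, -8)

v_0 = (1, 0).
v_1 = A·v_0 = (4, -2).
v_2 = A·v_1 = (22, -8).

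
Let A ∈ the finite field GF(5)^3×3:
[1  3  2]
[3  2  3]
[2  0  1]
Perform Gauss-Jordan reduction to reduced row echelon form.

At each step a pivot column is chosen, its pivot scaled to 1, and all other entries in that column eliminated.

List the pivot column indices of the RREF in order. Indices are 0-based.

[1] R0 /= 1  ⇒  (1, 3, 2)
     R1 -= 3·R0  ⇒  (0, 3, 2)
     R2 -= 2·R0  ⇒  (0, 4, 2)
[2] R1 /= 3  ⇒  (0, 1, 4)
     R0 -= 3·R1  ⇒  (1, 0, 0)
     R2 -= 4·R1  ⇒  (0, 0, 1)
[3] R2 /= 1  ⇒  (0, 0, 1)
     R1 -= 4·R2  ⇒  (0, 1, 0)

pivot columns: 0, 1, 2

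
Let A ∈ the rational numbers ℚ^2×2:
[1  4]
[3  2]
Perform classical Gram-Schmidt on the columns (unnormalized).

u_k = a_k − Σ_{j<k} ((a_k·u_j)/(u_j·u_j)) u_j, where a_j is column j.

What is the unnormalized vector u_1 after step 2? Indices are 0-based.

u_1 = (3, -1)

Step 1: u_0 = a_0 = (1, 3).
Step 2: u_1 = a_1 − (1)·u_0 = (3, -1).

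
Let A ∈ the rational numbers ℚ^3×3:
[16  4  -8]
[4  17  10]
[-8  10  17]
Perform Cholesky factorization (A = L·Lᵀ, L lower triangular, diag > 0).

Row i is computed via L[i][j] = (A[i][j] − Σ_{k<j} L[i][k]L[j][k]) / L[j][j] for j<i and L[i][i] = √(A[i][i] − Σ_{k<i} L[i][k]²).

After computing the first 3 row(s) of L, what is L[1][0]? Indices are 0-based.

L[1][0] = 1

Step 1: L[0][0] = √(16) = 4.
  L[1][0] = (4) / L[0][0] = 1.
Step 2: L[1][1] = √(16) = 4.
  L[2][0] = (-8) / L[0][0] = -2.
  L[2][1] = (12) / L[1][1] = 3.
Step 3: L[2][2] = √(4) = 2.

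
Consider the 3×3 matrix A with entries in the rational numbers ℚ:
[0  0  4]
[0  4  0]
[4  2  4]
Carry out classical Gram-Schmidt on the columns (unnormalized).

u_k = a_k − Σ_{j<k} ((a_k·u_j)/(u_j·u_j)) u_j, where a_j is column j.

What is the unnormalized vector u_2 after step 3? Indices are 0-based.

Step 1: u_0 = a_0 = (0, 0, 4).
Step 2: u_1 = a_1 − (1/2)·u_0 = (0, 4, 0).
Step 3: u_2 = a_2 − (1)·u_0 − (0)·u_1 = (4, 0, 0).

u_2 = (4, 0, 0)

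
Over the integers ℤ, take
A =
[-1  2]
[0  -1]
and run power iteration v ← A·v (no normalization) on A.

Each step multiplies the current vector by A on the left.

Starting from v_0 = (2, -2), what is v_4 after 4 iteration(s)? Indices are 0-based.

v_0 = (2, -2).
v_1 = A·v_0 = (-6, 2).
v_2 = A·v_1 = (10, -2).
v_3 = A·v_2 = (-14, 2).
v_4 = A·v_3 = (18, -2).

v_4 = (18, -2)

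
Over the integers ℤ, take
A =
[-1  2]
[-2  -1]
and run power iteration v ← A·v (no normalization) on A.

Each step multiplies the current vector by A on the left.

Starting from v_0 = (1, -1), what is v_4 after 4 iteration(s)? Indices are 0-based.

v_0 = (1, -1).
v_1 = A·v_0 = (-3, -1).
v_2 = A·v_1 = (1, 7).
v_3 = A·v_2 = (13, -9).
v_4 = A·v_3 = (-31, -17).

v_4 = (-31, -17)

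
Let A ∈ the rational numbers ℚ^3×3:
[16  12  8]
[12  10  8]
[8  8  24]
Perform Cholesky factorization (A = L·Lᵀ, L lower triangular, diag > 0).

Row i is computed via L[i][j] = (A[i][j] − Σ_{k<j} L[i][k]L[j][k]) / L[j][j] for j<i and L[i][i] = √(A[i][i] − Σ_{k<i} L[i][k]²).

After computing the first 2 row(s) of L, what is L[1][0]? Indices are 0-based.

Step 1: L[0][0] = √(16) = 4.
  L[1][0] = (12) / L[0][0] = 3.
Step 2: L[1][1] = √(1) = 1.

L[1][0] = 3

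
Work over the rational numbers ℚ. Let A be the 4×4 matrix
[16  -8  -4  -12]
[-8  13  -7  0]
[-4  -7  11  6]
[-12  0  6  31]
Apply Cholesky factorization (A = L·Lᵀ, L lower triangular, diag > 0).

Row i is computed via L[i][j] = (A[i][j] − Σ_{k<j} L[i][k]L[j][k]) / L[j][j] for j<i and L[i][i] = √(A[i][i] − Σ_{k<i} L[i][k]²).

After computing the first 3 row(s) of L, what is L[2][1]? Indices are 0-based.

L[2][1] = -3

Step 1: L[0][0] = √(16) = 4.
  L[1][0] = (-8) / L[0][0] = -2.
Step 2: L[1][1] = √(9) = 3.
  L[2][0] = (-4) / L[0][0] = -1.
  L[2][1] = (-9) / L[1][1] = -3.
Step 3: L[2][2] = √(1) = 1.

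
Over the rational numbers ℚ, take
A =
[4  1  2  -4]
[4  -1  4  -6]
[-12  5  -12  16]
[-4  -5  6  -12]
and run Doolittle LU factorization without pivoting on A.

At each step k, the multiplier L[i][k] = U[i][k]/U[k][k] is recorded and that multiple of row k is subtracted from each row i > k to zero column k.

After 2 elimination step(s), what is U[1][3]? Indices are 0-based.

[col 0] pivot 4
  R1 -= 1*R0 → (0, -2, 2, -2)  (L[1][0] := 1)
  R2 -= -3*R0 → (0, 8, -6, 4)  (L[2][0] := -3)
  R3 -= -1*R0 → (0, -4, 8, -16)  (L[3][0] := -1)
[col 1] pivot -2
  R2 -= -4*R1 → (0, 0, 2, -4)  (L[2][1] := -4)
  R3 -= 2*R1 → (0, 0, 4, -12)  (L[3][1] := 2)

U[1][3] = -2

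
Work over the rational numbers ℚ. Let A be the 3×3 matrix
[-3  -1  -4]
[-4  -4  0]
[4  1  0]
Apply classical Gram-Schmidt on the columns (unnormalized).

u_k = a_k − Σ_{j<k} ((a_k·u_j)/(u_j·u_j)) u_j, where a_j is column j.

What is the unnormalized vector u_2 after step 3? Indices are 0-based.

u_2 = (-576/209, 48/209, -384/209)

Step 1: u_0 = a_0 = (-3, -4, 4).
Step 2: u_1 = a_1 − (23/41)·u_0 = (28/41, -72/41, -51/41).
Step 3: u_2 = a_2 − (12/41)·u_0 − (-112/209)·u_1 = (-576/209, 48/209, -384/209).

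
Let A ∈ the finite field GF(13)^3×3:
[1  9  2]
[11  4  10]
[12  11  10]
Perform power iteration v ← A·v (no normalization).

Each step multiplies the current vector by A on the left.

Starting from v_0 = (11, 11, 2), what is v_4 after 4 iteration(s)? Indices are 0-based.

v_4 = (11, 3, 11)

v_0 = (11, 11, 2).
v_1 = A·v_0 = (10, 3, 0).
v_2 = A·v_1 = (11, 5, 10).
v_3 = A·v_2 = (11, 7, 1).
v_4 = A·v_3 = (11, 3, 11).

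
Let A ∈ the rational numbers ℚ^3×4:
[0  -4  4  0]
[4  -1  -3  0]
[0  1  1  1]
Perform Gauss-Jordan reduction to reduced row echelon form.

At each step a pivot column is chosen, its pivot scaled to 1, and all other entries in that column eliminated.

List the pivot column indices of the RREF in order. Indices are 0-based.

pivot columns: 0, 1, 2

pivot(0,0): swap R0↔R1
pivot(0,0)=4: scale R0 → (1, -1/4, -3/4, 0)
pivot(1,1)=-4: scale R1 → (0, 1, -1, 0)
  clear (0,1): R0 −= (-1/4)R1 → (1, 0, -1, 0)
  clear (2,1): R2 −= (1)R1 → (0, 0, 2, 1)
pivot(2,2)=2: scale R2 → (0, 0, 1, 1/2)
  clear (0,2): R0 −= (-1)R2 → (1, 0, 0, 1/2)
  clear (1,2): R1 −= (-1)R2 → (0, 1, 0, 1/2)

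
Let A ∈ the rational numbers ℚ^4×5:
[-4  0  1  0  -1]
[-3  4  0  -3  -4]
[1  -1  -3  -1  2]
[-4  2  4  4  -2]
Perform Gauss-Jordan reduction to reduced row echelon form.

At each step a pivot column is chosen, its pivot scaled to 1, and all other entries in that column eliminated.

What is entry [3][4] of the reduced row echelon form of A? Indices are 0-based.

[1] R0 /= -4  ⇒  (1, 0, -1/4, 0, 1/4)
     R1 -= -3·R0  ⇒  (0, 4, -3/4, -3, -13/4)
     R2 -= 1·R0  ⇒  (0, -1, -11/4, -1, 7/4)
     R3 -= -4·R0  ⇒  (0, 2, 3, 4, -1)
[2] R1 /= 4  ⇒  (0, 1, -3/16, -3/4, -13/16)
     R2 -= -1·R1  ⇒  (0, 0, -47/16, -7/4, 15/16)
     R3 -= 2·R1  ⇒  (0, 0, 27/8, 11/2, 5/8)
[3] R2 /= -47/16  ⇒  (0, 0, 1, 28/47, -15/47)
     R0 -= -1/4·R2  ⇒  (1, 0, 0, 7/47, 8/47)
     R1 -= -3/16·R2  ⇒  (0, 1, 0, -30/47, -41/47)
     R3 -= 27/8·R2  ⇒  (0, 0, 0, 164/47, 80/47)
[4] R3 /= 164/47  ⇒  (0, 0, 0, 1, 20/41)
     R0 -= 7/47·R3  ⇒  (1, 0, 0, 0, 4/41)
     R1 -= -30/47·R3  ⇒  (0, 1, 0, 0, -23/41)
     R2 -= 28/47·R3  ⇒  (0, 0, 1, 0, -25/41)

M[3][4] = 20/41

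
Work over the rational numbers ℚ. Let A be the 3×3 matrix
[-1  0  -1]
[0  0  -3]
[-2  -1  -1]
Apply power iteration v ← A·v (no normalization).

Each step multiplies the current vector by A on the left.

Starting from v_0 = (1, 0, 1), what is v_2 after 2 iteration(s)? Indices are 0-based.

v_2 = (5, 9, 10)

v_0 = (1, 0, 1).
v_1 = A·v_0 = (-2, -3, -3).
v_2 = A·v_1 = (5, 9, 10).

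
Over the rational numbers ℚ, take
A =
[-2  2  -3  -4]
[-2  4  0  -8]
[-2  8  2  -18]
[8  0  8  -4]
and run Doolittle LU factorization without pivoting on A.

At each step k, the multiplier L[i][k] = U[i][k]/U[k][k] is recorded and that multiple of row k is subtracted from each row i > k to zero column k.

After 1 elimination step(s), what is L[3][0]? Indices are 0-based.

L[3][0] = -4

k=0: U[0][0]=-2
  eliminate (1,0): mult=1, new row 1: (0, 2, 3, -4); set L[1][0]=1
  eliminate (2,0): mult=1, new row 2: (0, 6, 5, -14); set L[2][0]=1
  eliminate (3,0): mult=-4, new row 3: (0, 8, -4, -20); set L[3][0]=-4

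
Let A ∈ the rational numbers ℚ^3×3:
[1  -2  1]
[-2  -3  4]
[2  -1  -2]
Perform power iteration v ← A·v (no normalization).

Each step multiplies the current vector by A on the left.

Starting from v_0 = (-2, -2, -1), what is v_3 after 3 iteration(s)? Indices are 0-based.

v_3 = (25, 66, 6)

v_0 = (-2, -2, -1).
v_1 = A·v_0 = (1, 6, 0).
v_2 = A·v_1 = (-11, -20, -4).
v_3 = A·v_2 = (25, 66, 6).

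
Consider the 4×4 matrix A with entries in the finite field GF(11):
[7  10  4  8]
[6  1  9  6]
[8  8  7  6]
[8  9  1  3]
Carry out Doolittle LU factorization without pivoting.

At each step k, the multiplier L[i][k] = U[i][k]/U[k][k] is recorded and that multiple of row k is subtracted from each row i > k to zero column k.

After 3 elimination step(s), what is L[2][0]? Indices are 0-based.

[col 0] pivot 7
  R1 -= 4*R0 → (0, 5, 4, 7)  (L[1][0] := 4)
  R2 -= 9*R0 → (0, 6, 4, 0)  (L[2][0] := 9)
  R3 -= 9*R0 → (0, 7, 9, 8)  (L[3][0] := 9)
[col 1] pivot 5
  R2 -= 10*R1 → (0, 0, 8, 7)  (L[2][1] := 10)
  R3 -= 8*R1 → (0, 0, 10, 7)  (L[3][1] := 8)
[col 2] pivot 8
  R3 -= 4*R2 → (0, 0, 0, 1)  (L[3][2] := 4)

L[2][0] = 9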